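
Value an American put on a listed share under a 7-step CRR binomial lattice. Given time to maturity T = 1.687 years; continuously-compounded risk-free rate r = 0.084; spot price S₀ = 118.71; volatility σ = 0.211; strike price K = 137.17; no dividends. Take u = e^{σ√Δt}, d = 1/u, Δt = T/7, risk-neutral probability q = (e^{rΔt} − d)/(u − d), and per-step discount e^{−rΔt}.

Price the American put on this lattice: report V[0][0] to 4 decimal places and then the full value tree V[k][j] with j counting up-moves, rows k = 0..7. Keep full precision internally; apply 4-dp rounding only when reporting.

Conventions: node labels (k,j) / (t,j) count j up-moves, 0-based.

price = 18.6596
tree:
18.6596
30.1410 10.7584
40.6726 18.4600 5.3954
50.1679 30.1410 10.1552 2.0362
58.7288 40.6726 18.4600 4.3207 0.4042
66.4474 50.1679 30.1410 9.0240 0.9653 0.0000
73.4064 58.7288 40.6726 18.4600 2.3050 0.0000 0.0000
79.6807 66.4474 50.1679 30.1410 5.5042 0.0000 0.0000 0.0000

Δt=0.24100, u=1.10914, d=0.90160, q=0.57266, disc=e^(-rΔt)=0.97996
k=7 terminal: V=max(K-S,0) → 79.6807 66.4474 50.1679 30.1410 5.5042 0.0000 0.0000 0.0000
k=6: j=0 S=63.7636 intr=73.4064 cont=70.6575 V=73.4064[EX]; j=1 S=78.4412 intr=58.7288 cont=55.9799 V=58.7288[EX]; j=2 S=96.4974 intr=40.6726 cont=37.9236 V=40.6726[EX]; j=3 S=118.7100 intr=18.4600 cont=15.7110 V=18.4600[EX]; j=4 S=146.0356 intr=0.0000 cont=2.3050 V=2.3050[hold]; j=5 S=179.6513 intr=0.0000 cont=0.0000 V=0.0000[hold]; j=6 S=221.0050 intr=0.0000 cont=0.0000 V=0.0000[hold]
k=5: j=0 S=70.7226 intr=66.4474 cont=63.6984 V=66.4474[EX]; j=1 S=87.0021 intr=50.1679 cont=47.4189 V=50.1679[EX]; j=2 S=107.0290 intr=30.1410 cont=27.3920 V=30.1410[EX]; j=3 S=131.6658 intr=5.5042 cont=9.0240 V=9.0240[hold]; j=4 S=161.9738 intr=0.0000 cont=0.9653 V=0.9653[hold]; j=5 S=199.2582 intr=0.0000 cont=0.0000 V=0.0000[hold]
k=4: j=0 S=78.4412 intr=58.7288 cont=55.9799 V=58.7288[EX]; j=1 S=96.4974 intr=40.6726 cont=37.9236 V=40.6726[EX]; j=2 S=118.7100 intr=18.4600 cont=17.6864 V=18.4600[EX]; j=3 S=146.0356 intr=0.0000 cont=4.3207 V=4.3207[hold]; j=4 S=179.6513 intr=0.0000 cont=0.4042 V=0.4042[hold]
k=3: j=0 S=87.0021 intr=50.1679 cont=47.4189 V=50.1679[EX]; j=1 S=107.0290 intr=30.1410 cont=27.3920 V=30.1410[EX]; j=2 S=131.6658 intr=5.5042 cont=10.1552 V=10.1552[hold]; j=3 S=161.9738 intr=0.0000 cont=2.0362 V=2.0362[hold]
k=2: j=0 S=96.4974 intr=40.6726 cont=37.9236 V=40.6726[EX]; j=1 S=118.7100 intr=18.4600 cont=18.3212 V=18.4600[EX]; j=2 S=146.0356 intr=0.0000 cont=5.3954 V=5.3954[hold]
k=1: j=0 S=107.0290 intr=30.1410 cont=27.3920 V=30.1410[EX]; j=1 S=131.6658 intr=5.5042 cont=10.7584 V=10.7584[hold]
k=0: j=0 S=118.7100 intr=18.4600 cont=18.6596 V=18.6596[hold]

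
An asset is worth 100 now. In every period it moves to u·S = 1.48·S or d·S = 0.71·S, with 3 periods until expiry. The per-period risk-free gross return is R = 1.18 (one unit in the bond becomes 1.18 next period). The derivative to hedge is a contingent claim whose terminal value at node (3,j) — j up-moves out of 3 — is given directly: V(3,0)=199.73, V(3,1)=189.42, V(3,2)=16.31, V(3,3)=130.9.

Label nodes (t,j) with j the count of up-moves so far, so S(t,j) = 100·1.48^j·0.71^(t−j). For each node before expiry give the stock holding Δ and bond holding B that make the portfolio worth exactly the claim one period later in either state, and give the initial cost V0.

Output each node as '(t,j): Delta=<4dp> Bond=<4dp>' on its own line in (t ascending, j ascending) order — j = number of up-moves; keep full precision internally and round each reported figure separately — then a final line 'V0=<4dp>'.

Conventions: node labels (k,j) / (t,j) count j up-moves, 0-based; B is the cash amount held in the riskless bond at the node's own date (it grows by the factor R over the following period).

(0,0): Delta=-0.3843 Bond=100.1107
(1,0): Delta=-1.7002 Bond=211.5568
(1,1): Delta=0.0186 Bond=58.4969
(2,0): Delta=-0.2656 Bond=177.3192
(2,1): Delta=-2.1395 Bond=295.7974
(2,2): Delta=0.6794 Bond=-75.7211
V0=61.6761

No-arbitrage ⇒ martingale measure with p* = (R−d)/(u−d) = 0.6104.
Terminal payoffs: V(3,0)=199.7300, V(3,1)=189.4200, V(3,2)=16.3100, V(3,3)=130.9000
Node (2,0) S=50.4100: V=(p*·189.4200+(1−p*)·199.7300)/1.18=163.9296; Δ=(189.4200−199.7300)/(74.6068−35.7911)=-0.2656; B=V−Δ·S=177.3192
Node (2,1) S=105.0800: V=(p*·16.3100+(1−p*)·189.4200)/1.18=70.9792; Δ=(16.3100−189.4200)/(155.5184−74.6068)=-2.1395; B=V−Δ·S=295.7974
Node (2,2) S=219.0400: V=(p*·130.9000+(1−p*)·16.3100)/1.18=73.0971; Δ=(130.9000−16.3100)/(324.1792−155.5184)=0.6794; B=V−Δ·S=-75.7211
Node (1,0) S=71.0000: V=(p*·70.9792+(1−p*)·163.9296)/1.18=90.8421; Δ=(70.9792−163.9296)/(105.0800−50.4100)=-1.7002; B=V−Δ·S=211.5568
Node (1,1) S=148.0000: V=(p*·73.0971+(1−p*)·70.9792)/1.18=61.2474; Δ=(73.0971−70.9792)/(219.0400−105.0800)=0.0186; B=V−Δ·S=58.4969
Node (0,0) S=100.0000: V=(p*·61.2474+(1−p*)·90.8421)/1.18=61.6761; Δ=(61.2474−90.8421)/(148.0000−71.0000)=-0.3843; B=V−Δ·S=100.1107
As a check, the time-0 holding Δ(0,0)·S0 + B(0,0) comes to 61.6761 — exactly V0.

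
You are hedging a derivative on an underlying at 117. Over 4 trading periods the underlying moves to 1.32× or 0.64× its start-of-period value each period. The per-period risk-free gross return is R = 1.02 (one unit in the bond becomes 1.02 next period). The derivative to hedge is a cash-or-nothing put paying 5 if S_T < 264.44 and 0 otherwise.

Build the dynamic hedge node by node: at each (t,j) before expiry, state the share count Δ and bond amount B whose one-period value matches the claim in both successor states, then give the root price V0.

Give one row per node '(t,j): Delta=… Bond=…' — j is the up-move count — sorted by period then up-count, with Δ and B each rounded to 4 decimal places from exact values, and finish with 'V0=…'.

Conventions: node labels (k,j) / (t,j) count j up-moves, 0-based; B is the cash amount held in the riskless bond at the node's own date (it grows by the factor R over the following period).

(0,0): Delta=-0.0103 Bond=5.3779
(1,0): Delta=0.0000 Bond=4.7116
(1,1): Delta=-0.0143 Bond=6.0964
(2,0): Delta=0.0000 Bond=4.8058
(2,1): Delta=0.0000 Bond=4.8058
(2,2): Delta=-0.0198 Bond=7.3335
(3,0): Delta=0.0000 Bond=4.9020
(3,1): Delta=0.0000 Bond=4.9020
(3,2): Delta=0.0000 Bond=4.9020
(3,3): Delta=-0.0273 Bond=9.5156
V0=4.1688

The replicating-portfolio and risk-neutral prices coincide; use p* = (1.02−0.64)/(1.32−0.64) = 0.5588 for the latter.
Expiry values: V(4,0)=5.0000, V(4,1)=5.0000, V(4,2)=5.0000, V(4,3)=5.0000, V(4,4)=0.0000
  t=3,j=0: stock 30.6708 → up 40.4855 (V=5.0000), down 19.6293 (V=5.0000). Price 4.9020; hedge Δ=0.0000, bond B=4.9020.
  t=3,j=1: stock 63.2586 → up 83.5014 (V=5.0000), down 40.4855 (V=5.0000). Price 4.9020; hedge Δ=0.0000, bond B=4.9020.
  t=3,j=2: stock 130.4709 → up 172.2216 (V=5.0000), down 83.5014 (V=5.0000). Price 4.9020; hedge Δ=0.0000, bond B=4.9020.
  t=3,j=3: stock 269.0963 → up 355.2071 (V=0.0000), down 172.2216 (V=5.0000). Price 2.1626; hedge Δ=-0.0273, bond B=9.5156.
  t=2,j=0: stock 47.9232 → up 63.2586 (V=4.9020), down 30.6708 (V=4.9020). Price 4.8058; hedge Δ=0.0000, bond B=4.8058.
  t=2,j=1: stock 98.8416 → up 130.4709 (V=4.9020), down 63.2586 (V=4.9020). Price 4.8058; hedge Δ=0.0000, bond B=4.8058.
  t=2,j=2: stock 203.8608 → up 269.0963 (V=2.1626), down 130.4709 (V=4.9020). Price 3.3051; hedge Δ=-0.0198, bond B=7.3335.
  t=1,j=0: stock 74.8800 → up 98.8416 (V=4.8058), down 47.9232 (V=4.8058). Price 4.7116; hedge Δ=0.0000, bond B=4.7116.
  t=1,j=1: stock 154.4400 → up 203.8608 (V=3.3051), down 98.8416 (V=4.8058). Price 3.8894; hedge Δ=-0.0143, bond B=6.0964.
  t=0,j=0: stock 117.0000 → up 154.4400 (V=3.8894), down 74.8800 (V=4.7116). Price 4.1688; hedge Δ=-0.0103, bond B=5.3779.
As a check, the time-0 holding Δ(0,0)·S0 + B(0,0) comes to 4.1688 — exactly V0.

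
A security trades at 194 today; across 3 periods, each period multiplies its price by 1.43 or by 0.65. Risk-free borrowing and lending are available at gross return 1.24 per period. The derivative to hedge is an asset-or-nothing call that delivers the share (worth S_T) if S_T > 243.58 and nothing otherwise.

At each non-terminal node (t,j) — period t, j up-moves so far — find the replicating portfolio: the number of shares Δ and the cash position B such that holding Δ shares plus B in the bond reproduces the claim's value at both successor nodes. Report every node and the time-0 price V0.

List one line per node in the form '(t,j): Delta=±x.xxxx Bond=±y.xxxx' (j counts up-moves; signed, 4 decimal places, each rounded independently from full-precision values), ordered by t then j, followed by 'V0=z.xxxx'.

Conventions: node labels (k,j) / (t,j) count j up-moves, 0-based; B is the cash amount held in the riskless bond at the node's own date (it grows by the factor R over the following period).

No-arbitrage ⇒ martingale measure with p* = (R−d)/(u−d) = 0.7564.
Expiry values: V(3,0)=0.0000, V(3,1)=0.0000, V(3,2)=257.8619, V(3,3)=567.2962
Node (2,0) S=81.9650: V=(p*·0.0000+(1−p*)·0.0000)/1.24=0.0000; Δ=(0.0000−0.0000)/(117.2100−53.2773)=0.0000; B=V−Δ·S=0.0000
Node (2,1) S=180.3230: V=(p*·257.8619+(1−p*)·0.0000)/1.24=157.2979; Δ=(257.8619−0.0000)/(257.8619−117.2100)=1.8333; B=V−Δ·S=-173.2943
Node (2,2) S=396.7106: V=(p*·567.2962+(1−p*)·257.8619)/1.24=396.7106; Δ=(567.2962−257.8619)/(567.2962−257.8619)=1.0000; B=V−Δ·S=0.0000
Node (1,0) S=126.1000: V=(p*·157.2979+(1−p*)·0.0000)/1.24=95.9530; Δ=(157.2979−0.0000)/(180.3230−81.9650)=1.5992; B=V−Δ·S=-105.7109
Node (1,1) S=277.4200: V=(p*·396.7106+(1−p*)·157.2979)/1.24=272.8969; Δ=(396.7106−157.2979)/(396.7106−180.3230)=1.1064; B=V−Δ·S=-34.0425
Node (0,0) S=194.0000: V=(p*·272.8969+(1−p*)·95.9530)/1.24=185.3187; Δ=(272.8969−95.9530)/(277.4200−126.1000)=1.1693; B=V−Δ·S=-41.5324
As a check, the time-0 holding Δ(0,0)·S0 + B(0,0) comes to 185.3187 — exactly V0.

(0,0): Delta=1.1693 Bond=-41.5324
(1,0): Delta=1.5992 Bond=-105.7109
(1,1): Delta=1.1064 Bond=-34.0425
(2,0): Delta=0.0000 Bond=0.0000
(2,1): Delta=1.8333 Bond=-173.2943
(2,2): Delta=1.0000 Bond=0.0000
V0=185.3187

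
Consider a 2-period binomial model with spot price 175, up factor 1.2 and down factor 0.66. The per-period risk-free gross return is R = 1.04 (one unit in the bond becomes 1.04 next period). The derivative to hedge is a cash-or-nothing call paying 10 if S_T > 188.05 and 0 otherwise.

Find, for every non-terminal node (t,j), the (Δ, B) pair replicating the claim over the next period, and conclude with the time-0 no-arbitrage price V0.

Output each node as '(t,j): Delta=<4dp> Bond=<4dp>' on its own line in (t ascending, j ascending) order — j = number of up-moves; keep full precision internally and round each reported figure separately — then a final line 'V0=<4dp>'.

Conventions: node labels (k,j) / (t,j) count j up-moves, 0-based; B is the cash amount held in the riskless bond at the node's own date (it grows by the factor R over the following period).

No-arbitrage ⇒ martingale measure with p* = (R−d)/(u−d) = 0.7037.
Terminal payoffs: V(2,0)=0.0000, V(2,1)=0.0000, V(2,2)=10.0000
Node (1,0) S=115.5000: V=(p*·0.0000+(1−p*)·0.0000)/1.04=0.0000; Δ=(0.0000−0.0000)/(138.6000−76.2300)=0.0000; B=V−Δ·S=0.0000
Node (1,1) S=210.0000: V=(p*·10.0000+(1−p*)·0.0000)/1.04=6.7664; Δ=(10.0000−0.0000)/(252.0000−138.6000)=0.0882; B=V−Δ·S=-11.7521
Node (0,0) S=175.0000: V=(p*·6.7664+(1−p*)·0.0000)/1.04=4.5784; Δ=(6.7664−0.0000)/(210.0000−115.5000)=0.0716; B=V−Δ·S=-7.9519
Check: Δ(0,0)·S0 + B(0,0) = 4.5784 = V0.

(0,0): Delta=0.0716 Bond=-7.9519
(1,0): Delta=0.0000 Bond=0.0000
(1,1): Delta=0.0882 Bond=-11.7521
V0=4.5784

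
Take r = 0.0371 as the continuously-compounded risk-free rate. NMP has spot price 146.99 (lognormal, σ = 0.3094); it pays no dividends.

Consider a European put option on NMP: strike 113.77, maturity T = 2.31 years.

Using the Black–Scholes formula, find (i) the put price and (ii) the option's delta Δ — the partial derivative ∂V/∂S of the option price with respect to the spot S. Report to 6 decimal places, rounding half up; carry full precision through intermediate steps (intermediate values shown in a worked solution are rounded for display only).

σ√T = 0.3094·√2.31 = 0.470247
d₁ = (ln(S/K) + (r+σ²/2)T) / (σ√T) = (ln(146.99/113.77) + (0.0371+0.3094²/2)·2.31) / 0.470247 = (0.256186 + 0.196267) / 0.470247 = 0.962160
d₂ = d₁ − σ√T = 0.962160 − 0.470247 = 0.491912
e^{−rT} = 0.917869
N(−d₁) = 0.167985,  N(−d₂) = 0.311391
Put price V = K·e^{−rT}·N(−d₂) − S·N(−d₁) = 32.517255 − 24.692074 = 7.825181
Δ = −N(−d₁) = -0.167985

price = 7.825181
Δ = -0.167985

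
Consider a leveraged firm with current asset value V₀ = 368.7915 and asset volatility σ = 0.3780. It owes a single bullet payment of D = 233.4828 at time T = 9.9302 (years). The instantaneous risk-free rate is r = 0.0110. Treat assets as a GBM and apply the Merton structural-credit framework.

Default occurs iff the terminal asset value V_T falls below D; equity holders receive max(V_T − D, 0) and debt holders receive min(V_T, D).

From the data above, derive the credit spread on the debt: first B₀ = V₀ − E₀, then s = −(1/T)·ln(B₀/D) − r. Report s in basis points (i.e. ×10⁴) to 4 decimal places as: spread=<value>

With assets at 368.7915 and a single debt payment of 233.4828 at 9.9302 years:
d₁ = [ln(V₀/D) + (r + σ²/2)T] / (σ√T)
   = [ln(368.7915/233.4828) + (0.0110 + 0.5·0.3780²)·9.9302] / (0.3780·√9.9302)
   = [0.457123 + 0.818666] / 1.191162 = 1.071045
d₂ = d₁ − σ√T = 1.071045 − 1.191162 = -0.120116
N(d₁) = 0.857926,  N(d₂) = 0.452195,  e^(−rT) = 0.896522
E₀ = V₀·N(d₁) − D·e^(−rT)·N(d₂)
   = 368.7915·0.857926 − 233.4828·0.896522·0.452195 = 221.740943
B₀ = V₀ − E₀ = 368.7915 − 221.740943 = 147.050557
spread = −(1/T)·ln(B₀/D) − r = −(1/9.9302)·ln(147.050557/233.4828) − 0.0110 = 0.03555817
in basis points: 0.03555817 × 10⁴ = 355.5817 bp

spread=355.5817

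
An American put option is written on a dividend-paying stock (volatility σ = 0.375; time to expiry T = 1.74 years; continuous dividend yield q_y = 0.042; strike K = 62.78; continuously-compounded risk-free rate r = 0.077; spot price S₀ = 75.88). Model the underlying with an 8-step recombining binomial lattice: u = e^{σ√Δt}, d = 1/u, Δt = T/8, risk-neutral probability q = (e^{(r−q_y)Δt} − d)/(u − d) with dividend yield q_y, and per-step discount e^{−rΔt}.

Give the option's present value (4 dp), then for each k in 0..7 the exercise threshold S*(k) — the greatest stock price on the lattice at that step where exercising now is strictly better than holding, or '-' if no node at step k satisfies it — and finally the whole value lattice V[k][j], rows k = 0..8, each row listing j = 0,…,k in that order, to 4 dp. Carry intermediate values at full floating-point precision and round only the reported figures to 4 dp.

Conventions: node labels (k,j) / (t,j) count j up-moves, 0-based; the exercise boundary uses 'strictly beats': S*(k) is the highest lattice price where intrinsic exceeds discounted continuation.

price = 6.5589
boundary = - - - - 37.6977 31.6492 37.6977 44.9023
tree:
6.5589
9.5858 3.4868
13.6411 5.4981 1.4145
18.8240 8.4658 2.4530 0.3310
25.0823 12.6580 4.1890 0.6449 0.0000
31.1308 18.2411 7.0112 1.2566 0.0000 0.0000
36.2089 25.0823 11.4182 2.4485 0.0000 0.0000 0.0000
40.4722 31.1308 17.8777 4.7709 0.0000 0.0000 0.0000 0.0000
44.0515 36.2089 25.0823 9.2963 0.0000 0.0000 0.0000 0.0000 0.0000

Δt=0.21750  u=1.19111  d=0.83955  q=0.47812  discount=0.98339
step 8 (expiry): payoffs max(K−S,0) = 44.0515 36.2089 25.0823 9.2963 0.0000 0.0000 0.0000 0.0000 0.0000
step 7: (k=7,j=0): S=22.3078, K−S=40.4722, hold=39.6324 ⇒ V=40.4722 exercise | (k=7,j=1): S=31.6492, K−S=31.1308, hold=30.3760 ⇒ V=31.1308 exercise | (k=7,j=2): S=44.9023, K−S=17.8777, hold=17.2434 ⇒ V=17.8777 exercise | (k=7,j=3): S=63.7051, K−S=0.0000, hold=4.7709 ⇒ V=4.7709 continue | (k=7,j=4): S=90.3817, K−S=0.0000, hold=0.0000 ⇒ V=0.0000 continue | (k=7,j=5): S=128.2291, K−S=0.0000, hold=0.0000 ⇒ V=0.0000 continue | (k=7,j=6): S=181.9251, K−S=0.0000, hold=0.0000 ⇒ V=0.0000 continue | (k=7,j=7): S=258.1063, K−S=0.0000, hold=0.0000 ⇒ V=0.0000 continue  boundary S*=44.9023
step 6: (k=6,j=0): S=26.5711, K−S=36.2089, hold=35.4079 ⇒ V=36.2089 exercise | (k=6,j=1): S=37.6977, K−S=25.0823, hold=24.3824 ⇒ V=25.0823 exercise | (k=6,j=2): S=53.4837, K−S=9.2963, hold=11.4182 ⇒ V=11.4182 continue | (k=6,j=3): S=75.8800, K−S=0.0000, hold=2.4485 ⇒ V=2.4485 continue | (k=6,j=4): S=107.6548, K−S=0.0000, hold=0.0000 ⇒ V=0.0000 continue | (k=6,j=5): S=152.7353, K−S=0.0000, hold=0.0000 ⇒ V=0.0000 continue | (k=6,j=6): S=216.6934, K−S=0.0000, hold=0.0000 ⇒ V=0.0000 continue  boundary S*=37.6977
step 5: (k=5,j=0): S=31.6492, K−S=31.1308, hold=30.3760 ⇒ V=31.1308 exercise | (k=5,j=1): S=44.9023, K−S=17.8777, hold=18.2411 ⇒ V=18.2411 continue | (k=5,j=2): S=63.7051, K−S=0.0000, hold=7.0112 ⇒ V=7.0112 continue | (k=5,j=3): S=90.3817, K−S=0.0000, hold=1.2566 ⇒ V=1.2566 continue | (k=5,j=4): S=128.2291, K−S=0.0000, hold=0.0000 ⇒ V=0.0000 continue | (k=5,j=5): S=181.9251, K−S=0.0000, hold=0.0000 ⇒ V=0.0000 continue  boundary S*=31.6492
step 4: (k=4,j=0): S=37.6977, K−S=25.0823, hold=24.5533 ⇒ V=25.0823 exercise | (k=4,j=1): S=53.4837, K−S=9.2963, hold=12.6580 ⇒ V=12.6580 continue | (k=4,j=2): S=75.8800, K−S=0.0000, hold=4.1890 ⇒ V=4.1890 continue | (k=4,j=3): S=107.6548, K−S=0.0000, hold=0.6449 ⇒ V=0.6449 continue | (k=4,j=4): S=152.7353, K−S=0.0000, hold=0.0000 ⇒ V=0.0000 continue  boundary S*=37.6977
step 3: (k=3,j=0): S=44.9023, K−S=17.8777, hold=18.8240 ⇒ V=18.8240 continue | (k=3,j=1): S=63.7051, K−S=0.0000, hold=8.4658 ⇒ V=8.4658 continue | (k=3,j=2): S=90.3817, K−S=0.0000, hold=2.4530 ⇒ V=2.4530 continue | (k=3,j=3): S=128.2291, K−S=0.0000, hold=0.3310 ⇒ V=0.3310 continue  boundary S*=-
step 2: (k=2,j=0): S=53.4837, K−S=9.2963, hold=13.6411 ⇒ V=13.6411 continue | (k=2,j=1): S=75.8800, K−S=0.0000, hold=5.4981 ⇒ V=5.4981 continue | (k=2,j=2): S=107.6548, K−S=0.0000, hold=1.4145 ⇒ V=1.4145 continue  boundary S*=-
step 1: (k=1,j=0): S=63.7051, K−S=0.0000, hold=9.5858 ⇒ V=9.5858 continue | (k=1,j=1): S=90.3817, K−S=0.0000, hold=3.4868 ⇒ V=3.4868 continue  boundary S*=-
step 0: (k=0,j=0): S=75.8800, K−S=0.0000, hold=6.5589 ⇒ V=6.5589 continue  boundary S*=-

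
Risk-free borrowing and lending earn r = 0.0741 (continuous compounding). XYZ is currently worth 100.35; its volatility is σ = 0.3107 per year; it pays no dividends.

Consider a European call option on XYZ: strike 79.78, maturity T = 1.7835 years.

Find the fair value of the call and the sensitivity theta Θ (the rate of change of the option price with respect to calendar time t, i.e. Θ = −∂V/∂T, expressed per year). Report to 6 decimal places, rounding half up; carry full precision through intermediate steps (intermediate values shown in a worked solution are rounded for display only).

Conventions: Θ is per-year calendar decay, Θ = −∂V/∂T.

price = 34.076233
Θ = -6.469789

σ√T = 0.3107·√1.7835 = 0.414933
d₁ = (ln(S/K) + (r+σ²/2)T) / (σ√T) = (ln(100.35/79.78) + (0.0741+0.3107²/2)·1.7835) / 0.414933 = (0.229391 + 0.218242) / 0.414933 = 1.078809
d₂ = d₁ − σ√T = 1.078809 − 0.414933 = 0.663876
e^{−rT} = 0.876203
N(d₁) = 0.859664,  N(d₂) = 0.746615
Call price V = S·N(d₁) − K·e^{−rT}·N(d₂) = 86.267234 − 52.191001 = 34.076233
φ(d₁) = (1/√(2π))·e^{−d₁²/2} = 0.222940
Θ = −S·φ(d₁)·σ/(2√T) − r·K·e^{−rT}·N(d₂) = −2.602436 − 3.867353 = -6.469789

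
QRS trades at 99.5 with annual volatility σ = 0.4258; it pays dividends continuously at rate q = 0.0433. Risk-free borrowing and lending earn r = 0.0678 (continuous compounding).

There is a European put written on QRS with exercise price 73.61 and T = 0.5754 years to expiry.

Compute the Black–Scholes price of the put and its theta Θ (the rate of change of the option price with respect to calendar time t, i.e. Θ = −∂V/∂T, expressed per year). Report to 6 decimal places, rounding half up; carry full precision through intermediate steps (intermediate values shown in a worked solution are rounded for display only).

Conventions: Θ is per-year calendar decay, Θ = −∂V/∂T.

σ√T = 0.4258·√0.5754 = 0.322991
d₁ = (ln(S/K) + (r−q+σ²/2)T) / (σ√T) = (ln(99.5/73.61) + (0.0678−0.0433+0.4258²/2)·0.5754) / 0.322991 = (0.301377 + 0.066259) / 0.322991 = 1.138222
d₂ = d₁ − σ√T = 1.138222 − 0.322991 = 0.815231
e^{−rT} = 0.961739
e^{−qT} = 0.975393
N(−d₁) = 0.127514,  N(−d₂) = 0.207470
Put price V = K·e^{−rT}·N(−d₂) − S·e^{−qT}·N(−d₁) = 14.687551 − 12.375423 = 2.312128
φ(d₁) = (1/√(2π))·e^{−d₁²/2} = 0.208730
Θ = −S·e^{−qT}·φ(d₁)·σ/(2√T) − q·S·e^{−qT}·N(−d₁) + r·K·e^{−rT}·N(−d₂) = −5.685628 − 0.535856 + 0.995816 = -5.225667

price = 2.312128
Θ = -5.225667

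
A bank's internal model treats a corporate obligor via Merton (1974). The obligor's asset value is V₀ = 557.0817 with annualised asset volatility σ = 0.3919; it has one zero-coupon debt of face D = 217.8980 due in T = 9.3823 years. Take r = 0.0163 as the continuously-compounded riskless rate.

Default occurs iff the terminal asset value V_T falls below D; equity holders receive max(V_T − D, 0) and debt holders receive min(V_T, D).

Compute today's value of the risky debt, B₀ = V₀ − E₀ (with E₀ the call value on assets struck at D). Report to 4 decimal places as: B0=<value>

With assets at 557.0817 and a single debt payment of 217.8980 at 9.3823 years:
d₁ = [ln(V₀/D) + (r + σ²/2)T] / (σ√T)
   = [ln(557.0817/217.8980) + (0.0163 + 0.5·0.3919²)·9.3823] / (0.3919·√9.3823)
   = [0.938685 + 0.873425] / 1.200411 = 1.509574
d₂ = d₁ − σ√T = 1.509574 − 1.200411 = 0.309163
N(d₁) = 0.934424,  N(d₂) = 0.621401,  e^(−rT) = 0.858189
E₀ = V₀·N(d₁) − D·e^(−rT)·N(d₂)
   = 557.0817·0.934424 − 217.8980·0.858189·0.621401 = 404.349942
B₀ = V₀ − E₀ = 557.0817 − 404.349942 = 152.731758

B0=152.7318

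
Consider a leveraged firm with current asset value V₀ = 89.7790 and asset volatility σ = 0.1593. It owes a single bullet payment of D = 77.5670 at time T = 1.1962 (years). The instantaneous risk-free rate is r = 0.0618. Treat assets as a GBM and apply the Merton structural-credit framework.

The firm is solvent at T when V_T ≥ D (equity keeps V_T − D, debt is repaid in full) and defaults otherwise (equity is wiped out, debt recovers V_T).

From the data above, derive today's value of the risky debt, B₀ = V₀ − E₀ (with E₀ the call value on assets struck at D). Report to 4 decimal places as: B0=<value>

With assets at 89.7790 and a single debt payment of 77.5670 at 1.1962 years:
d₁ = [ln(V₀/D) + (r + σ²/2)T] / (σ√T)
   = [ln(89.7790/77.5670) + (0.0618 + 0.5·0.1593²)·1.1962] / (0.1593·√1.1962)
   = [0.146209 + 0.089103] / 0.174228 = 1.350598
d₂ = d₁ − σ√T = 1.350598 − 0.174228 = 1.176370
N(d₁) = 0.911588,  N(d₂) = 0.880277,  e^(−rT) = 0.928741
E₀ = V₀·N(d₁) − D·e^(−rT)·N(d₂)
   = 89.7790·0.911588 − 77.5670·0.928741·0.880277 = 18.426621
B₀ = V₀ − E₀ = 89.7790 − 18.426621 = 71.352379

B0=71.3524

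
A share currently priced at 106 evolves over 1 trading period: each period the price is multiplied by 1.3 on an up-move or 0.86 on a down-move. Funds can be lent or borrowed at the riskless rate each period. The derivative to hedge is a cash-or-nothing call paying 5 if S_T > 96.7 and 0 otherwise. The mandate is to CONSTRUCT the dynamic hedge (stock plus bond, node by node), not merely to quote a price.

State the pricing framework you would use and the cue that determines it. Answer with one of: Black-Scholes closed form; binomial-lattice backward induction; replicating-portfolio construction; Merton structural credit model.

Key observation: the mandate to exhibit the hedge at every date and state singles out the replicating-portfolio construction on the 1-period tree with factors 1.3 and 0.86 from 106.

framework: replicating-portfolio construction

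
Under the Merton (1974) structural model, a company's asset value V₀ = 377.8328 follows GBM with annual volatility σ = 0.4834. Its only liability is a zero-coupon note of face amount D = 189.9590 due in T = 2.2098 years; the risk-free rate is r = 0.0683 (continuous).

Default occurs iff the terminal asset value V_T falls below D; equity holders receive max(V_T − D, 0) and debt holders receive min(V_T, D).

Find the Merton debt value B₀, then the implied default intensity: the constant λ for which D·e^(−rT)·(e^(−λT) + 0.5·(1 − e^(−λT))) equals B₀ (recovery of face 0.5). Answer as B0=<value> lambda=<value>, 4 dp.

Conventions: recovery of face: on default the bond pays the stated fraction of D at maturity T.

With assets at 377.8328 and a single debt payment of 189.9590 at 2.2098 years:
d₁ = [ln(V₀/D) + (r + σ²/2)T] / (σ√T)
   = [ln(377.8328/189.9590) + (0.0683 + 0.5·0.4834²)·2.2098] / (0.4834·√2.2098)
   = [0.687644 + 0.409117] / 0.718593 = 1.526261
d₂ = d₁ − σ√T = 1.526261 − 0.718593 = 0.807668
N(d₁) = 0.936528,  N(d₂) = 0.790359,  e^(−rT) = 0.859908
E₀ = V₀·N(d₁) − D·e^(−rT)·N(d₂)
   = 377.8328·0.936528 − 189.9590·0.859908·0.790359 = 224.747772
B₀ = V₀ − E₀ = 377.8328 − 224.747772 = 153.085028
e^(−λT) = (B₀·e^(rT)/D − 0.5)/(1 − 0.5) = (153.0850·1.162914/189.9590 − 0.5)/0.5 = 0.87434935
λ = −ln(0.87434935)/2.2098 = 0.060764

B0=153.0850 lambda=0.0608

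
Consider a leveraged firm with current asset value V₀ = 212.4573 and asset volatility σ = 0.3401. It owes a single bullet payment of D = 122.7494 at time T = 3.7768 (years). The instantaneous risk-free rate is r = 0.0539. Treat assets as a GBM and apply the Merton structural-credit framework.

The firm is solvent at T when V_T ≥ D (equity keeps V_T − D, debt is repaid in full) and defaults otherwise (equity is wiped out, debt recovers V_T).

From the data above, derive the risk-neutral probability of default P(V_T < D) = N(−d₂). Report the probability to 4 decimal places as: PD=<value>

Work the structural quantities from V₀ = 212.4573 against face 122.7494:
d₁ = [ln(V₀/D) + (r + σ²/2)T] / (σ√T)
   = [ln(212.4573/122.7494) + (0.0539 + 0.5·0.3401²)·3.7768] / (0.3401·√3.7768)
   = [0.548596 + 0.421997] / 0.660950 = 1.468482
d₂ = d₁ − σ√T = 1.468482 − 0.660950 = 0.807532
risk-neutral PD = N(−d₂) = N(-0.807532) = 0.209680

PD=0.2097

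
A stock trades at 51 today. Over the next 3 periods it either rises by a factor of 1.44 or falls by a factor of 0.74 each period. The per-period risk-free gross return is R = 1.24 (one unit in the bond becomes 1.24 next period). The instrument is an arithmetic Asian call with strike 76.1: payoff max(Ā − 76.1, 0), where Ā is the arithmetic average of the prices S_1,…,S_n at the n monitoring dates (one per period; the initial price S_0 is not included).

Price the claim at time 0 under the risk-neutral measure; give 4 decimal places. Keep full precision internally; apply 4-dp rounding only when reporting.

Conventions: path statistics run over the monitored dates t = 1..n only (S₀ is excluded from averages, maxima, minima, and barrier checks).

price = 7.3168

Set p* = 0.7143 (from d < R < u); the path-dependent value is the discounted p*-expectation over all price paths.
Enumerate all 2^3 = 8 price paths (U = up ×1.44, D = down ×0.74); each path with k up-moves has probability p*^k·(1−p*)^(3−k).
DDD: Ā=28.7780, payoff=0.0000, prob=0.023324
UDD: Ā=56.0004, payoff=0.0000, prob=0.058309
DUD: Ā=44.1004, payoff=0.0000, prob=0.058309
UUD: Ā=85.8171, payoff=9.7171, prob=0.145773
DDU: Ā=35.2944, payoff=0.0000, prob=0.058309
UDU: Ā=68.6811, payoff=0.0000, prob=0.145773
DUU: Ā=56.7811, payoff=0.0000, prob=0.145773
UUU: Ā=110.4929, payoff=34.3929, prob=0.364431
Price = Σ prob·payoff / R^3 = 13.950351 / 1.906624 = 7.3168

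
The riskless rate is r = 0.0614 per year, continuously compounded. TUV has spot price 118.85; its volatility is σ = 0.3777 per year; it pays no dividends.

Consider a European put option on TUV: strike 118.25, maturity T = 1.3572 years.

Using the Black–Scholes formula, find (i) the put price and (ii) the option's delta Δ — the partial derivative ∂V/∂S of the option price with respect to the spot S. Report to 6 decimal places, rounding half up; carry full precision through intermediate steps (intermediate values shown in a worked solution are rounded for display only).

price = 15.185121
Δ = -0.336916

σ√T = 0.3777·√1.3572 = 0.440016
d₁ = (ln(S/K) + (r+σ²/2)T) / (σ√T) = (ln(118.85/118.25) + (0.0614+0.3777²/2)·1.3572) / 0.440016 = (0.005061 + 0.180139) / 0.440016 = 0.420894
d₂ = d₁ − σ√T = 0.420894 − 0.440016 = -0.019122
e^{−rT} = 0.920046
N(−d₁) = 0.336916,  N(−d₂) = 0.507628
Put price V = K·e^{−rT}·N(−d₂) − S·N(−d₁) = 55.227597 − 40.042476 = 15.185121
Δ = −N(−d₁) = -0.336916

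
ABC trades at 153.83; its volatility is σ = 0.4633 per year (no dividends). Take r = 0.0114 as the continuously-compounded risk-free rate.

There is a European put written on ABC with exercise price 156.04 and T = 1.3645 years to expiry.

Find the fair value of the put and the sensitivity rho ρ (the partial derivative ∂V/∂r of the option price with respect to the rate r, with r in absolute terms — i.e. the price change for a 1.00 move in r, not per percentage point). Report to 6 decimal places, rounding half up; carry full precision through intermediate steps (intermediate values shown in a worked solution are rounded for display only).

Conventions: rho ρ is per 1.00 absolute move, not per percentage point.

price = 32.691187
ρ = -126.979484

σ√T = 0.4633·√1.3645 = 0.541189
d₁ = (ln(S/K) + (r+σ²/2)T) / (σ√T) = (ln(153.83/156.04) + (0.0114+0.4633²/2)·1.3645) / 0.541189 = (-0.014264 + 0.161998) / 0.541189 = 0.272980
d₂ = d₁ − σ√T = 0.272980 − 0.541189 = -0.268209
e^{−rT} = 0.984565
N(−d₁) = 0.392434,  N(−d₂) = 0.605731
Put price V = K·e^{−rT}·N(−d₂) − S·N(−d₁) = 93.059350 − 60.368163 = 32.691187
ρ = −K·T·e^{−rT}·N(−d₂) = -126.979484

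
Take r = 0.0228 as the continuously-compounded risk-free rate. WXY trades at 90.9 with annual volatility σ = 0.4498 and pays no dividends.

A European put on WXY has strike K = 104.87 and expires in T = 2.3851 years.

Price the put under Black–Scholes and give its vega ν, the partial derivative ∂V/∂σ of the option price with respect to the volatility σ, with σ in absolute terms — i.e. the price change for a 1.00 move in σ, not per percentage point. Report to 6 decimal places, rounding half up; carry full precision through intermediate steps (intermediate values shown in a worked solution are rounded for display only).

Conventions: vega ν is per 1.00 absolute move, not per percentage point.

σ√T = 0.4498·√2.3851 = 0.694661
d₁ = (ln(S/K) + (r+σ²/2)T) / (σ√T) = (ln(90.9/104.87) + (0.0228+0.4498²/2)·2.3851) / 0.694661 = (-0.142961 + 0.295657) / 0.694661 = 0.219813
d₂ = d₁ − σ√T = 0.219813 − 0.694661 = -0.474848
e^{−rT} = 0.947072
N(−d₁) = 0.413008,  N(−d₂) = 0.682552
Put price V = K·e^{−rT}·N(−d₂) − S·N(−d₁) = 67.790694 − 37.542458 = 30.248236
φ(d₁) = (1/√(2π))·e^{−d₁²/2} = 0.389420
ν = S·φ(d₁)·√T = 54.668249

price = 30.248236
ν = 54.668249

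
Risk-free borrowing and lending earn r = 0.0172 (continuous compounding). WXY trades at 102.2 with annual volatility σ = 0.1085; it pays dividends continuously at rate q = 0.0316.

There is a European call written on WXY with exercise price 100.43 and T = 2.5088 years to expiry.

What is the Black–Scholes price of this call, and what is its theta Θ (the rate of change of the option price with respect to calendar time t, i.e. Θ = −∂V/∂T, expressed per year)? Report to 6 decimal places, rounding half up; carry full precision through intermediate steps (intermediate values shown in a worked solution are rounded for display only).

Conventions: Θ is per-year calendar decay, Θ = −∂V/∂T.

σ√T = 0.1085·√2.5088 = 0.171855
d₁ = (ln(S/K) + (r−q+σ²/2)T) / (σ√T) = (ln(102.2/100.43) + (0.0172−0.0316+0.1085²/2)·2.5088) / 0.171855 = (0.017471 − 0.021360) / 0.171855 = -0.022629
d₂ = d₁ − σ√T = -0.022629 − 0.171855 = -0.194484
e^{−rT} = 0.957766
e^{−qT} = 0.923783
N(d₁) = 0.490973,  N(d₂) = 0.422898
Call price V = S·e^{−qT}·N(d₁) − K·e^{−rT}·N(d₂) = 46.353080 − 40.677955 = 5.675125
φ(d₁) = (1/√(2π))·e^{−d₁²/2} = 0.398840
Θ = −S·e^{−qT}·φ(d₁)·σ/(2√T) + q·S·e^{−qT}·N(d₁) − r·K·e^{−rT}·N(d₂) = −1.289693 + 1.464757 − 0.699661 = -0.524597

price = 5.675125
Θ = -0.524597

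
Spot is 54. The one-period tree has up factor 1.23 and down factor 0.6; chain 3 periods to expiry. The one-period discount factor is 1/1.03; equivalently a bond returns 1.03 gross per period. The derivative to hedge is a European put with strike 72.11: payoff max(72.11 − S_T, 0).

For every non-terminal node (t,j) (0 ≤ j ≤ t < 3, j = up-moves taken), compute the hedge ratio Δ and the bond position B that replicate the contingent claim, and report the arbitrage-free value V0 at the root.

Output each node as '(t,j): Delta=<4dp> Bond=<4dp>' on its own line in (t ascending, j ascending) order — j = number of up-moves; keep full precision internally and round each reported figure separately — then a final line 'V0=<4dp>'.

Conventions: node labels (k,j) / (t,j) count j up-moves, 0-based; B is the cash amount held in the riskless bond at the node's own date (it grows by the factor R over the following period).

(0,0): Delta=-0.6337 Bond=54.4691
(1,0): Delta=-1.0000 Bond=67.9706
(1,1): Delta=-0.5506 Bond=50.5835
(2,0): Delta=-1.0000 Bond=70.0097
(2,1): Delta=-1.0000 Bond=70.0097
(2,2): Delta=-0.4487 Bond=43.7713
V0=20.2481

Under the risk-neutral measure, an up-move has probability p* = (R−d)/(u−d) = 0.6825 and values discount at R = 1.03.
Terminal payoffs: V(3,0)=60.4460, V(3,1)=48.1988, V(3,2)=23.0920, V(3,3)=0.0000
(2,0): S=19.4400. Δ = (V_up−V_dn)/(S_up−S_dn) = (48.1988−60.4460)/(23.9112−11.6640) = -1.0000. V = [p*·48.1988 + (1−p*)·60.4460]/1.03 = 50.5697. B = V − Δ·S = 70.0097.
(2,1): S=39.8520. Δ = (V_up−V_dn)/(S_up−S_dn) = (23.0920−48.1988)/(49.0180−23.9112) = -1.0000. V = [p*·23.0920 + (1−p*)·48.1988]/1.03 = 30.1577. B = V − Δ·S = 70.0097.
(2,2): S=81.6966. Δ = (V_up−V_dn)/(S_up−S_dn) = (0.0000−23.0920)/(100.4868−49.0180) = -0.4487. V = [p*·0.0000 + (1−p*)·23.0920]/1.03 = 7.1173. B = V − Δ·S = 43.7713.
(1,0): S=32.4000. Δ = (V_up−V_dn)/(S_up−S_dn) = (30.1577−50.5697)/(39.8520−19.4400) = -1.0000. V = [p*·30.1577 + (1−p*)·50.5697]/1.03 = 35.5706. B = V − Δ·S = 67.9706.
(1,1): S=66.4200. Δ = (V_up−V_dn)/(S_up−S_dn) = (7.1173−30.1577)/(81.6966−39.8520) = -0.5506. V = [p*·7.1173 + (1−p*)·30.1577]/1.03 = 14.0114. B = V − Δ·S = 50.5835.
(0,0): S=54.0000. Δ = (V_up−V_dn)/(S_up−S_dn) = (14.0114−35.5706)/(66.4200−32.4000) = -0.6337. V = [p*·14.0114 + (1−p*)·35.5706]/1.03 = 20.2481. B = V − Δ·S = 54.4691.
Verification: the root portfolio costs Δ(0,0)·S0 + B(0,0) = 20.2481, matching V0.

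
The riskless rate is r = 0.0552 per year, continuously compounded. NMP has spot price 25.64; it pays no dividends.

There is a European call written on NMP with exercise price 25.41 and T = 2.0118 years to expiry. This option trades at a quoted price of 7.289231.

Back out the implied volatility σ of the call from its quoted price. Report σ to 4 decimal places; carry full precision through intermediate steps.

At σ = 0.4249 the Black–Scholes value reproduces the quote:
σ√T = 0.4249·√2.0118 = 0.602669
d₁ = (ln(S/K) + (r+σ²/2)T) / (σ√T) = (ln(25.64/25.41) + (0.0552+0.4249²/2)·2.0118) / 0.602669 = (0.009011 + 0.292657) / 0.602669 = 0.500552
d₂ = d₁ − σ√T = 0.500552 − 0.602669 = -0.102117
e^{−rT} = 0.894893
N(d₁) = 0.691657,  N(d₂) = 0.459332
V = S·N(d₁) − K·e^{−rT}·N(d₂) = 17.734080 − 10.444849 = 7.289231 (the quoted price), and the Black–Scholes price is strictly increasing in σ, so σ is unique

sigma = 0.4249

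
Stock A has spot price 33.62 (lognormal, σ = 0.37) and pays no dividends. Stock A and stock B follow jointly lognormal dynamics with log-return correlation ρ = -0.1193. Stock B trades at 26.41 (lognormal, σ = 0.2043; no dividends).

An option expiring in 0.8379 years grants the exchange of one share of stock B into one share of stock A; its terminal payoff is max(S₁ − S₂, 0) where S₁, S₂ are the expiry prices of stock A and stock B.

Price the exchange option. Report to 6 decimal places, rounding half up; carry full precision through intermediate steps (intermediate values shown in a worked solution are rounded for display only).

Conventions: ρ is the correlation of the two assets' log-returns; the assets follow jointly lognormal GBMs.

exchange price = 9.245661

σ_eff = √(σ₁² + σ₂² − 2ρσ₁σ₂) = √(0.37² + 0.2043² − 2·-0.1193·0.37·0.2043) = 0.443480
d₁ = (ln(S₁/S₂) + (q₂ − q₁ + σ_eff²/2)T) / (σ_eff√T) = (ln(33.62/26.41) + (0.0 − 0.0 + 0.098337)·0.8379) / 0.405948 = 0.797578
d₂ = d₁ − σ_eff√T = 0.797578 − 0.405948 = 0.391631
N(d₁) = 0.787442,  N(d₂) = 0.652334
V = S₁·e^{−q₁T}·N(d₁) − S₂·e^{−q₂T}·N(d₂) = 26.473815 − 17.228153 = 9.245661
Key observation: the rate r is irrelevant here: denominating values in stock B turns the exchange into a ratio option on S₁/S₂, and discounting at r drops out.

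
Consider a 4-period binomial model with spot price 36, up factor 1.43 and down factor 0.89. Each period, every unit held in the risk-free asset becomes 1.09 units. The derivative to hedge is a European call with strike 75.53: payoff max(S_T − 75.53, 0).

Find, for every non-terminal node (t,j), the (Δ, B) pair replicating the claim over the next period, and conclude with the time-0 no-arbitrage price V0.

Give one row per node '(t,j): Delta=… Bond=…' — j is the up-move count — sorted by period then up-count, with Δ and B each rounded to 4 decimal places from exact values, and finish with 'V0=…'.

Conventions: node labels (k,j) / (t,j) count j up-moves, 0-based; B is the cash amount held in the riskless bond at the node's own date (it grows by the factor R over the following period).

Under the risk-neutral measure, an up-move has probability p* = (R−d)/(u−d) = 0.3704 and values discount at R = 1.09.
At maturity the claim pays: V(4,0)=0.0000, V(4,1)=0.0000, V(4,2)=0.0000, V(4,3)=18.1616, V(4,4)=75.0082
  t=3,j=0: stock 25.3789 → up 36.2918 (V=0.0000), down 22.5872 (V=0.0000). Price 0.0000; hedge Δ=0.0000, bond B=0.0000.
  t=3,j=1: stock 40.7773 → up 58.3116 (V=0.0000), down 36.2918 (V=0.0000). Price 0.0000; hedge Δ=0.0000, bond B=0.0000.
  t=3,j=2: stock 65.5186 → up 93.6916 (V=18.1616), down 58.3116 (V=0.0000). Price 6.1711; hedge Δ=0.5133, bond B=-27.4615.
  t=3,j=3: stock 105.2715 → up 150.5382 (V=75.0082), down 93.6916 (V=18.1616). Price 35.9779; hedge Δ=1.0000, bond B=-69.2936.
  t=2,j=0: stock 28.5156 → up 40.7773 (V=0.0000), down 25.3789 (V=0.0000). Price 0.0000; hedge Δ=0.0000, bond B=0.0000.
  t=2,j=1: stock 45.8172 → up 65.5186 (V=6.1711), down 40.7773 (V=0.0000). Price 2.0969; hedge Δ=0.2494, bond B=-9.3311.
  t=2,j=2: stock 73.6164 → up 105.2715 (V=35.9779), down 65.5186 (V=6.1711). Price 15.7896; hedge Δ=0.7498, bond B=-39.4081.
  t=1,j=0: stock 32.0400 → up 45.8172 (V=2.0969), down 28.5156 (V=0.0000). Price 0.7125; hedge Δ=0.1212, bond B=-3.1706.
  t=1,j=1: stock 51.4800 → up 73.6164 (V=15.7896), down 45.8172 (V=2.0969). Price 6.5764; hedge Δ=0.4926, bond B=-18.7805.
  t=0,j=0: stock 36.0000 → up 51.4800 (V=6.5764), down 32.0400 (V=0.7125). Price 2.6462; hedge Δ=0.3016, bond B=-8.2129.
Sanity check at the root: Δ(0,0)·S0 + B(0,0) reproduces V0 = 2.6462.

(0,0): Delta=0.3016 Bond=-8.2129
(1,0): Delta=0.1212 Bond=-3.1706
(1,1): Delta=0.4926 Bond=-18.7805
(2,0): Delta=0.0000 Bond=0.0000
(2,1): Delta=0.2494 Bond=-9.3311
(2,2): Delta=0.7498 Bond=-39.4081
(3,0): Delta=0.0000 Bond=0.0000
(3,1): Delta=0.0000 Bond=0.0000
(3,2): Delta=0.5133 Bond=-27.4615
(3,3): Delta=1.0000 Bond=-69.2936
V0=2.6462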